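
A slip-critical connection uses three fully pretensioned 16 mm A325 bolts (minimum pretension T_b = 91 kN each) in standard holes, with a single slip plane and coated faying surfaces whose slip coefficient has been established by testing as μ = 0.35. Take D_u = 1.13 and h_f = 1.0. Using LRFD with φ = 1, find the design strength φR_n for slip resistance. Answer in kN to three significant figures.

R_n = μ · D_u · h_f · T_b · n_s · n_b = 0.35 × 1.13 × 1.0 × 91 × 1 × 3 = 108 kN.
Design strength φR_n = 1 × 108 = 108 kN.

108 kN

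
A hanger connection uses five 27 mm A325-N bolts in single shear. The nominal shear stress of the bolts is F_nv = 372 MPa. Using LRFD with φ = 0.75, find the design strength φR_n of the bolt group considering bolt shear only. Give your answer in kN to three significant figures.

799 kN

A_b = π × 27² / 4 = 572.6 mm².
R_n = F_nv · A_b · n · n_s = 372 × 572.6 × 5 × 1 / 1000 = 1065 kN.
Design strength φR_n = 0.75 × 1065 = 799 kN.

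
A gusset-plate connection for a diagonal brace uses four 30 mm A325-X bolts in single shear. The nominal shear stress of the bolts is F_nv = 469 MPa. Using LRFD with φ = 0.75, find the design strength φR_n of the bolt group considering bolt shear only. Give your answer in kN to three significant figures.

995 kN

A_b = π × 30² / 4 = 706.9 mm².
R_n = F_nv · A_b · n · n_s = 469 × 706.9 × 4 × 1 / 1000 = 1326 kN.
Design strength φR_n = 0.75 × 1326 = 995 kN.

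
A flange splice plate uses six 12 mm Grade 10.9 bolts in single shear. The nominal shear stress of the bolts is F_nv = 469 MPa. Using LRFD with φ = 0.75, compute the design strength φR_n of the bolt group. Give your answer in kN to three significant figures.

A_b = π × 12² / 4 = 113.1 mm².
R_n = F_nv · A_b · n · n_s = 469 × 113.1 × 6 × 1 / 1000 = 318.3 kN.
Design strength φR_n = 0.75 × 318.3 = 239 kN.

239 kN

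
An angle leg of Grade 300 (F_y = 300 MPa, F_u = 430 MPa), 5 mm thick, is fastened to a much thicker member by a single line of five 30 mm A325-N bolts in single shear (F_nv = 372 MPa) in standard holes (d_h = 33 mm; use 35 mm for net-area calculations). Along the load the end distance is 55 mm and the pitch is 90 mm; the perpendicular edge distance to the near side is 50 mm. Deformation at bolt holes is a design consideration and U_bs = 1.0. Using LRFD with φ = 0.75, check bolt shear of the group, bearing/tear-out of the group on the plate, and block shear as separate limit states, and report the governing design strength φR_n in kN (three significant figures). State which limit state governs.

302 kN (block shear governs)

Bolt shear: A_b = π·30²/4 = 706.9 mm²; R_n = 372 × 706.9 × 5 × 1 / 1000 = 1315 kN → 0.75 × 1315 = 986 kN.
Bearing: edge l_c = 38.5, r_n = 99.33 kN; interior l_c = 57, r_n = 147.1 kN; R_n = 99.33 + 4·147.1 = 687.6 kN → 516 kN.
Block shear: A_gv = 2075, A_nv = 1288, A_nt = 162.5 mm²; R_n = min(0.6F_uA_nv, 0.6F_yA_gv) + U_bs·F_u·A_nt = 402.1 kN → 302 kN.
Block shear governs: 302 kN.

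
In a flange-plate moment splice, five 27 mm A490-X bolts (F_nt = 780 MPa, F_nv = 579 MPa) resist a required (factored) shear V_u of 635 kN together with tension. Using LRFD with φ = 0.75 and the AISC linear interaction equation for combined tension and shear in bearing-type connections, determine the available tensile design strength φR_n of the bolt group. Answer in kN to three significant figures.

1320 kN

A_b = π·27²/4 = 572.6 mm²; f_rv = 635 × 1000 / (5 × 572.6) = 221.8 MPa.
F'_nt = 1.3 F_nt − (F_nt / φF_nv) f_rv = 1.3·780 − (780/(0.75·579))·221.8 = 615.6 MPa, capped at F_nt → F'_nt = 615.6 MPa.
R_n = F'_nt · A_b · n = 615.6 × 572.6 × 5 / 1000 = 1762 kN.
Design strength φR_n = 0.75 × 1762 = 1320 kN.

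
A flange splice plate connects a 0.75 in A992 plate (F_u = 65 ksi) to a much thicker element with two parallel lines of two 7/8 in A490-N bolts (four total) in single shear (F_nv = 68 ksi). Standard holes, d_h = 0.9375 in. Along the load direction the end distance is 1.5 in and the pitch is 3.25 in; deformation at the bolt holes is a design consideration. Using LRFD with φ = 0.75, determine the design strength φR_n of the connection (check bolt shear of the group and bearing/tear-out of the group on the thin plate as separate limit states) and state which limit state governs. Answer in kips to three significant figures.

Bolt shear: A_b = π·0.875²/4 = 0.6013 in²; R_n = 68 × 0.6013 × 4 × 1 = 163.6 kips → 0.75 × 163.6 = 123 kips.
Bearing (1.2 l_c t F_u ≤ 2.4 d t F_u): upper limit = 2.4·0.875·0.75·65 = 102.4 kips.
  Edge l_c = 1.5 − 0.9375/2 = 1.031 → r_n = 60.33 kips; interior l_c = 3.25 − 0.9375 = 2.312 → r_n = 102.4 kips.
  R_n,bearing = 2·60.33 + 2·102.4 = 325.4 kips → 0.75 × 325.4 = 244 kips.
Bolt shear governs: 123 kips.

123 kips (bolt shear governs)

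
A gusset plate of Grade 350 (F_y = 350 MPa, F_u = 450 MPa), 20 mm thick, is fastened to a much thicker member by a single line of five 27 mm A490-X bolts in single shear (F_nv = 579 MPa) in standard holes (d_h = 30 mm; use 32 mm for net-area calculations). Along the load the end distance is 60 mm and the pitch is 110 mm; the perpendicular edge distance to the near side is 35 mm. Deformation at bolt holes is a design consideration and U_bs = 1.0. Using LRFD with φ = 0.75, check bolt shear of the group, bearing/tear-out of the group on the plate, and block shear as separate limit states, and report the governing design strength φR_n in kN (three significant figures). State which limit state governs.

1240 kN (bolt shear governs)

Bolt shear: A_b = π·27²/4 = 572.6 mm²; R_n = 579 × 572.6 × 5 × 1 / 1000 = 1658 kN → 0.75 × 1658 = 1240 kN.
Bearing: edge l_c = 45, r_n = 486 kN; interior l_c = 80, r_n = 583.2 kN; R_n = 486 + 4·583.2 = 2819 kN → 2110 kN.
Block shear: A_gv = 10000, A_nv = 7120, A_nt = 380 mm²; R_n = min(0.6F_uA_nv, 0.6F_yA_gv) + U_bs·F_u·A_nt = 2093 kN → 1570 kN.
Bolt shear governs: 1240 kN.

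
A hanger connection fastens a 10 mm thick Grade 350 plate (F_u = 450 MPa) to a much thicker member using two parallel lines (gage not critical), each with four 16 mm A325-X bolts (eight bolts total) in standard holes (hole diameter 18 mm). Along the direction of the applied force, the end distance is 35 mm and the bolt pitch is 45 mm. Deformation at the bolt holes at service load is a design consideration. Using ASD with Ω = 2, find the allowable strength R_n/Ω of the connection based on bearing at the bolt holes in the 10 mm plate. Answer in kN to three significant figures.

Per bolt r_n = 1.2 l_c t F_u ≤ 2.4 d t F_u; upper limit = 2.4 × 16 × 10 × 450 / 1000 = 172.8 kN.
Edge bolt: l_c = 35 − 18/2 = 26 mm → 1.2 × 26 × 10 × 450 / 1000 = 140.4 → r_n = 140.4 kN.
Interior bolts: l_c = 45 − 18 = 27 mm → 1.2 × 27 × 10 × 450 / 1000 = 145.8 → r_n = 145.8 kN.
R_n = 2 × 140.4 + 6 × 145.8 = 1156 kN.
Allowable strength R_n/Ω = 1156 / 2 = 578 kN.

578 kN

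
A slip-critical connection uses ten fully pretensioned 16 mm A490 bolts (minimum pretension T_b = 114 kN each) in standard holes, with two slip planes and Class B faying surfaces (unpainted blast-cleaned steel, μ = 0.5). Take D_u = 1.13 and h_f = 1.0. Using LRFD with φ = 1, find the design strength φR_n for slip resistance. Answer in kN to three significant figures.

1290 kN

R_n = μ · D_u · h_f · T_b · n_s · n_b = 0.5 × 1.13 × 1.0 × 114 × 2 × 10 = 1288 kN.
Design strength φR_n = 1 × 1288 = 1290 kN.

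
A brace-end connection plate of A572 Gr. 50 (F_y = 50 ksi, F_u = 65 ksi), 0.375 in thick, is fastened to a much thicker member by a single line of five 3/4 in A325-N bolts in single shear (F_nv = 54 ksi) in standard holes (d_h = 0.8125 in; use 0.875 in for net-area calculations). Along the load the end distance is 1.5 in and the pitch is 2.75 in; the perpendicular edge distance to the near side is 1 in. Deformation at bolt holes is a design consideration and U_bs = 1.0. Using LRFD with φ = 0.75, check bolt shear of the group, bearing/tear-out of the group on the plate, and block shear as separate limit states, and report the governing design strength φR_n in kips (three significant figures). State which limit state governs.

Bolt shear: A_b = π·0.75²/4 = 0.4418 in²; R_n = 54 × 0.4418 × 5 × 1 = 119.3 kips → 0.75 × 119.3 = 89.5 kips.
Bearing: edge l_c = 1.094, r_n = 31.99 kips; interior l_c = 1.938, r_n = 43.87 kips; R_n = 31.99 + 4·43.87 = 207.5 kips → 156 kips.
Block shear: A_gv = 4.688, A_nv = 3.211, A_nt = 0.2109 in²; R_n = min(0.6F_uA_nv, 0.6F_yA_gv) + U_bs·F_u·A_nt = 138.9 kips → 104 kips.
Bolt shear governs: 89.5 kips.

89.5 kips (bolt shear governs)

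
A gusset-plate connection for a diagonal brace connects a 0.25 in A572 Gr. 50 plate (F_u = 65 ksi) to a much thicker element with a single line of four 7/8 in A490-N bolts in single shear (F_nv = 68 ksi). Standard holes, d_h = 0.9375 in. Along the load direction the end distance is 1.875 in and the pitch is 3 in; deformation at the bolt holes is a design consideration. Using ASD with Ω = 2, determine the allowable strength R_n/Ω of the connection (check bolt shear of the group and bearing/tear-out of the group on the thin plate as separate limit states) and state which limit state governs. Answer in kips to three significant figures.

64.9 kips (bearing governs)

Bolt shear: A_b = π·0.875²/4 = 0.6013 in²; R_n = 68 × 0.6013 × 4 × 1 = 163.6 kips → 163.6 / 2 = 81.8 kips.
Bearing (1.2 l_c t F_u ≤ 2.4 d t F_u): upper limit = 2.4·0.875·0.25·65 = 34.12 kips.
  Edge l_c = 1.875 − 0.9375/2 = 1.406 → r_n = 27.42 kips; interior l_c = 3 − 0.9375 = 2.062 → r_n = 34.12 kips.
  R_n,bearing = 1·27.42 + 3·34.12 = 129.8 kips → 129.8 / 2 = 64.9 kips.
Bearing governs: 64.9 kips.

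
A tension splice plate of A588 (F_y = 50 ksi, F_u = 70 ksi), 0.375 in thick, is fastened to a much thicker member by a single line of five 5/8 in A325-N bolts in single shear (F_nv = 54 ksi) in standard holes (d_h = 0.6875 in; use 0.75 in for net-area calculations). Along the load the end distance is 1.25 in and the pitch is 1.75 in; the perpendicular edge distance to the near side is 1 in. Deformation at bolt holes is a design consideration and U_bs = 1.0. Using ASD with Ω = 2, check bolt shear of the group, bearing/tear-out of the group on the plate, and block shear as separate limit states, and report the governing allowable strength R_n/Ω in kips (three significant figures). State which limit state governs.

41.4 kips (bolt shear governs)

Bolt shear: A_b = π·0.625²/4 = 0.3068 in²; R_n = 54 × 0.3068 × 5 × 1 = 82.83 kips → 82.83 / 2 = 41.4 kips.
Bearing: edge l_c = 0.9062, r_n = 28.55 kips; interior l_c = 1.062, r_n = 33.47 kips; R_n = 28.55 + 4·33.47 = 162.4 kips → 81.2 kips.
Block shear: A_gv = 3.094, A_nv = 1.828, A_nt = 0.2344 in²; R_n = min(0.6F_uA_nv, 0.6F_yA_gv) + U_bs·F_u·A_nt = 93.19 kips → 46.6 kips.
Bolt shear governs: 41.4 kips.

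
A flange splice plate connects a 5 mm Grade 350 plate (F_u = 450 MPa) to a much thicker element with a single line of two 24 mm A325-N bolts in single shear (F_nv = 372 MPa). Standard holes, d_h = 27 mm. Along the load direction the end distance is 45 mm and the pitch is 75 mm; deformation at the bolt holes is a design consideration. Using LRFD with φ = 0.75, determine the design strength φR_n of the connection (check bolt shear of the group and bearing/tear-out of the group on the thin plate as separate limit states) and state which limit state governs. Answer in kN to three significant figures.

161 kN (bearing governs)

Bolt shear: A_b = π·24²/4 = 452.4 mm²; R_n = 372 × 452.4 × 2 × 1 / 1000 = 336.6 kN → 0.75 × 336.6 = 252 kN.
Bearing (1.2 l_c t F_u ≤ 2.4 d t F_u): upper limit = 2.4·24·5·450 / 1000 = 129.6 kN.
  Edge l_c = 45 − 27/2 = 31.5 → r_n = 85.05 kN; interior l_c = 75 − 27 = 48 → r_n = 129.6 kN.
  R_n,bearing = 1·85.05 + 1·129.6 = 214.6 kN → 0.75 × 214.6 = 161 kN.
Bearing governs: 161 kN.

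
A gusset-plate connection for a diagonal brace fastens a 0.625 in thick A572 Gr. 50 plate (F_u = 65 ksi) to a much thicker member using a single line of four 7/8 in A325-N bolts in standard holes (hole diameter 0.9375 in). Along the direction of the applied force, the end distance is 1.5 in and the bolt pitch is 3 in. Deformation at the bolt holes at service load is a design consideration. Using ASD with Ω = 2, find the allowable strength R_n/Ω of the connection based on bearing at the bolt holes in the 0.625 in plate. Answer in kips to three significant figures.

153 kips

Per bolt r_n = 1.2 l_c t F_u ≤ 2.4 d t F_u; upper limit = 2.4 × 0.875 × 0.625 × 65 = 85.31 kips.
Edge bolt: l_c = 1.5 − 0.9375/2 = 1.031 in → 1.2 × 1.031 × 0.625 × 65 = 50.27 → r_n = 50.27 kips.
Interior bolts: l_c = 3 − 0.9375 = 2.062 in → 1.2 × 2.062 × 0.625 × 65 = 100.5 → r_n = 85.31 kips.
R_n = 1 × 50.27 + 3 × 85.31 = 306.2 kips.
Allowable strength R_n/Ω = 306.2 / 2 = 153 kips.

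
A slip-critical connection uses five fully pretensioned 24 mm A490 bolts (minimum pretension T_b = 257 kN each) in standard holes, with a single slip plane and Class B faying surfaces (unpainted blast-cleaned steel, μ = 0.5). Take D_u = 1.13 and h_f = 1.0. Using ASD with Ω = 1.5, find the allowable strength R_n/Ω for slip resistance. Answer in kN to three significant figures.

R_n = μ · D_u · h_f · T_b · n_s · n_b = 0.5 × 1.13 × 1.0 × 257 × 1 × 5 = 726 kN.
Allowable strength R_n/Ω = 726 / 1.5 = 484 kN.

484 kN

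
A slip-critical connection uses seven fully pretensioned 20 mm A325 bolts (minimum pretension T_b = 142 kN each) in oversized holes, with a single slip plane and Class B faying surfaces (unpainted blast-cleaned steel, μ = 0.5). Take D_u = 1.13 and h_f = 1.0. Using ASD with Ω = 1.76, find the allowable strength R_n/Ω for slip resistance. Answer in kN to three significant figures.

R_n = μ · D_u · h_f · T_b · n_s · n_b = 0.5 × 1.13 × 1.0 × 142 × 1 × 7 = 561.6 kN.
Allowable strength R_n/Ω = 561.6 / 1.76 = 319 kN.

319 kN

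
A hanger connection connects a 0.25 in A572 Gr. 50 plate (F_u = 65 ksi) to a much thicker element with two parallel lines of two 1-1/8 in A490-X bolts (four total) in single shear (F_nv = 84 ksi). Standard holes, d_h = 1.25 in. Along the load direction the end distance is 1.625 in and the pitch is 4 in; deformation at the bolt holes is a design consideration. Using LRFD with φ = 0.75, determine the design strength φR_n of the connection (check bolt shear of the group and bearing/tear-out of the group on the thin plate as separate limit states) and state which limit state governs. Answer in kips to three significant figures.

Bolt shear: A_b = π·1.125²/4 = 0.994 in²; R_n = 84 × 0.994 × 4 × 1 = 334 kips → 0.75 × 334 = 250 kips.
Bearing (1.2 l_c t F_u ≤ 2.4 d t F_u): upper limit = 2.4·1.125·0.25·65 = 43.87 kips.
  Edge l_c = 1.625 − 1.25/2 = 1 → r_n = 19.5 kips; interior l_c = 4 − 1.25 = 2.75 → r_n = 43.87 kips.
  R_n,bearing = 2·19.5 + 2·43.87 = 126.7 kips → 0.75 × 126.7 = 95.1 kips.
Bearing governs: 95.1 kips.

95.1 kips (bearing governs)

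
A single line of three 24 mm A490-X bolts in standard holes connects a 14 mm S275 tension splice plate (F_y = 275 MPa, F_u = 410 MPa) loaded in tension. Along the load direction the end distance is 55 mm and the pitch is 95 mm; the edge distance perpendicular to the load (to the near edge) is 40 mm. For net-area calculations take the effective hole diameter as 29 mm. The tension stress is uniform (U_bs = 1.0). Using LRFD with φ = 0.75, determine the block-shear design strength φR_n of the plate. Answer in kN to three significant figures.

Shear plane L_v = 55 + 2·95 = 245 mm; A_gv = 245 × 14 = 3430 mm².
A_nv = (245 − 2.5·29) × 14 = 2415 mm².
A_nt = (40 − 0.5·29) × 14 = 357 mm².
0.6 F_u A_nv = 594.1 kN; 0.6 F_y A_gv = 566 kN → shear yielding governs the shear term.
R_n = 566 + 1.0 × 410 × 357 / 1000 = 712.3 kN.
Design strength φR_n = 0.75 × 712.3 = 534 kN.

534 kN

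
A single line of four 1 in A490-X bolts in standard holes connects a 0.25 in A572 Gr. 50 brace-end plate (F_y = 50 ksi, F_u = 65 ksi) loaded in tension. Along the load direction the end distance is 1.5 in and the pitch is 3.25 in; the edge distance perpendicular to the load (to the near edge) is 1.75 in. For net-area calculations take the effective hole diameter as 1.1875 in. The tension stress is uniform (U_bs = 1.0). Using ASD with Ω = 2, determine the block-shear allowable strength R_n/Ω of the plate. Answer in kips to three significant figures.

Shear plane L_v = 1.5 + 3·3.25 = 11.25 in; A_gv = 11.25 × 0.25 = 2.812 in².
A_nv = (11.25 − 3.5·1.1875) × 0.25 = 1.773 in².
A_nt = (1.75 − 0.5·1.1875) × 0.25 = 0.2891 in².
0.6 F_u A_nv = 69.16 kips; 0.6 F_y A_gv = 84.38 kips → shear rupture governs the shear term.
R_n = 69.16 + 1.0 × 65 × 0.2891 = 87.95 kips.
Allowable strength R_n/Ω = 87.95 / 2 = 44 kips.

44 kips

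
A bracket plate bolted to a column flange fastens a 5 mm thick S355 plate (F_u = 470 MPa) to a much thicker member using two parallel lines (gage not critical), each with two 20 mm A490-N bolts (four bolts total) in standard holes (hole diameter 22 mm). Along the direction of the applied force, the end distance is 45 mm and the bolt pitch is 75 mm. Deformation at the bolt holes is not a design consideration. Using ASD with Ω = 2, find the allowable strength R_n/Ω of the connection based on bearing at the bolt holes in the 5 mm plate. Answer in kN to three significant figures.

Per bolt r_n = 1.5 l_c t F_u ≤ 3.0 d t F_u; upper limit = 3.0 × 20 × 5 × 470 / 1000 = 141 kN.
Edge bolt: l_c = 45 − 22/2 = 34 mm → 1.5 × 34 × 5 × 470 / 1000 = 119.9 → r_n = 119.9 kN.
Interior bolts: l_c = 75 − 22 = 53 mm → 1.5 × 53 × 5 × 470 / 1000 = 186.8 → r_n = 141 kN.
R_n = 2 × 119.9 + 2 × 141 = 521.7 kN.
Allowable strength R_n/Ω = 521.7 / 2 = 261 kN.

261 kN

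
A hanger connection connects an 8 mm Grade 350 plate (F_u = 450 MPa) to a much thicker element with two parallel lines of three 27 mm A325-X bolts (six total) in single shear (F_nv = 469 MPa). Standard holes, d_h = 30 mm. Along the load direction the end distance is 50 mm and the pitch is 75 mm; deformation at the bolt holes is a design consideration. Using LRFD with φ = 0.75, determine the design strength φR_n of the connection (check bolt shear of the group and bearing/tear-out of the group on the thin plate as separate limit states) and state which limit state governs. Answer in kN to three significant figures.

Bolt shear: A_b = π·27²/4 = 572.6 mm²; R_n = 469 × 572.6 × 6 × 1 / 1000 = 1611 kN → 0.75 × 1611 = 1210 kN.
Bearing (1.2 l_c t F_u ≤ 2.4 d t F_u): upper limit = 2.4·27·8·450 / 1000 = 233.3 kN.
  Edge l_c = 50 − 30/2 = 35 → r_n = 151.2 kN; interior l_c = 75 − 30 = 45 → r_n = 194.4 kN.
  R_n,bearing = 2·151.2 + 4·194.4 = 1080 kN → 0.75 × 1080 = 810 kN.
Bearing governs: 810 kN.

810 kN (bearing governs)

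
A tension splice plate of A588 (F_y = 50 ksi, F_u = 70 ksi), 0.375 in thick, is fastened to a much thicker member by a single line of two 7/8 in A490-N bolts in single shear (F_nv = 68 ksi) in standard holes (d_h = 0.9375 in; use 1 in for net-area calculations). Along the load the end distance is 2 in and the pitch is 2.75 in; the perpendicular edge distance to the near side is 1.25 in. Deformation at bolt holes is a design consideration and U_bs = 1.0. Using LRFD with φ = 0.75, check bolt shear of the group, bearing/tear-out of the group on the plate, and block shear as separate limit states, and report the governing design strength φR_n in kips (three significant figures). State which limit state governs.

53.2 kips (block shear governs)

Bolt shear: A_b = π·0.875²/4 = 0.6013 in²; R_n = 68 × 0.6013 × 2 × 1 = 81.78 kips → 0.75 × 81.78 = 61.3 kips.
Bearing: edge l_c = 1.531, r_n = 48.23 kips; interior l_c = 1.812, r_n = 55.13 kips; R_n = 48.23 + 1·55.13 = 103.4 kips → 77.5 kips.
Block shear: A_gv = 1.781, A_nv = 1.219, A_nt = 0.2812 in²; R_n = min(0.6F_uA_nv, 0.6F_yA_gv) + U_bs·F_u·A_nt = 70.88 kips → 53.2 kips.
Block shear governs: 53.2 kips.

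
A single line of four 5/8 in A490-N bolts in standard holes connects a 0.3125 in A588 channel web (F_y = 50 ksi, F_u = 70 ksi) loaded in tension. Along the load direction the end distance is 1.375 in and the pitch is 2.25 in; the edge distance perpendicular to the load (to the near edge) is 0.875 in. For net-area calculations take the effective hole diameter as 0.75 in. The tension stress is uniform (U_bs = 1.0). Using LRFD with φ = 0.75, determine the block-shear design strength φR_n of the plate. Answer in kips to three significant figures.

Shear plane L_v = 1.375 + 3·2.25 = 8.125 in; A_gv = 8.125 × 0.3125 = 2.539 in².
A_nv = (8.125 − 3.5·0.75) × 0.3125 = 1.719 in².
A_nt = (0.875 − 0.5·0.75) × 0.3125 = 0.1562 in².
0.6 F_u A_nv = 72.19 kips; 0.6 F_y A_gv = 76.17 kips → shear rupture governs the shear term.
R_n = 72.19 + 1.0 × 70 × 0.1562 = 83.12 kips.
Design strength φR_n = 0.75 × 83.12 = 62.3 kips.

62.3 kips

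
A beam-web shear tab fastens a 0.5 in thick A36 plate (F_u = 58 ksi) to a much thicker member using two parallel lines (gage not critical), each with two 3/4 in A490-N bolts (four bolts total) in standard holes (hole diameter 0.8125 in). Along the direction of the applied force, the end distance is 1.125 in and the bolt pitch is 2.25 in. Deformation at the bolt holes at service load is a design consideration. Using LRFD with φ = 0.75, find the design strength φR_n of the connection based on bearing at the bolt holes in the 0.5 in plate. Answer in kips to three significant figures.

113 kips

Per bolt r_n = 1.2 l_c t F_u ≤ 2.4 d t F_u; upper limit = 2.4 × 0.75 × 0.5 × 58 = 52.2 kips.
Edge bolt: l_c = 1.125 − 0.8125/2 = 0.7188 in → 1.2 × 0.7188 × 0.5 × 58 = 25.01 → r_n = 25.01 kips.
Interior bolts: l_c = 2.25 − 0.8125 = 1.438 in → 1.2 × 1.438 × 0.5 × 58 = 50.02 → r_n = 50.02 kips.
R_n = 2 × 25.01 + 2 × 50.02 = 150.1 kips.
Design strength φR_n = 0.75 × 150.1 = 113 kips.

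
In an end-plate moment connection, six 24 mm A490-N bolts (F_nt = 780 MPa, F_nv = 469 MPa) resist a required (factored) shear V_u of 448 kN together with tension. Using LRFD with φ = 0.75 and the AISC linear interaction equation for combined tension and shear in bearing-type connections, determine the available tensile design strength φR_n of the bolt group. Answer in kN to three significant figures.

1320 kN

A_b = π·24²/4 = 452.4 mm²; f_rv = 448 × 1000 / (6 × 452.4) = 165 MPa.
F'_nt = 1.3 F_nt − (F_nt / φF_nv) f_rv = 1.3·780 − (780/(0.75·469))·165 = 648 MPa, capped at F_nt → F'_nt = 648 MPa.
R_n = F'_nt · A_b · n = 648 × 452.4 × 6 / 1000 = 1759 kN.
Design strength φR_n = 0.75 × 1759 = 1320 kN.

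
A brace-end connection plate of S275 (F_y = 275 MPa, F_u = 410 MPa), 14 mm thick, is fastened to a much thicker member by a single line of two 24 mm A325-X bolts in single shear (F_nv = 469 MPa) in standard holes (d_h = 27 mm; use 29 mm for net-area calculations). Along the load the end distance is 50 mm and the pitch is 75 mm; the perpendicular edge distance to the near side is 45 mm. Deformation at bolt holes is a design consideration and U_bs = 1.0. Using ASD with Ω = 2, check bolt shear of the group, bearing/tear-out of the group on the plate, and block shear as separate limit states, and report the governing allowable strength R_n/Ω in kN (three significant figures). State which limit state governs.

212 kN (bolt shear governs)

Bolt shear: A_b = π·24²/4 = 452.4 mm²; R_n = 469 × 452.4 × 2 × 1 / 1000 = 424.3 kN → 424.3 / 2 = 212 kN.
Bearing: edge l_c = 36.5, r_n = 251.4 kN; interior l_c = 48, r_n = 330.6 kN; R_n = 251.4 + 1·330.6 = 582 kN → 291 kN.
Block shear: A_gv = 1750, A_nv = 1141, A_nt = 427 mm²; R_n = min(0.6F_uA_nv, 0.6F_yA_gv) + U_bs·F_u·A_nt = 455.8 kN → 228 kN.
Bolt shear governs: 212 kN.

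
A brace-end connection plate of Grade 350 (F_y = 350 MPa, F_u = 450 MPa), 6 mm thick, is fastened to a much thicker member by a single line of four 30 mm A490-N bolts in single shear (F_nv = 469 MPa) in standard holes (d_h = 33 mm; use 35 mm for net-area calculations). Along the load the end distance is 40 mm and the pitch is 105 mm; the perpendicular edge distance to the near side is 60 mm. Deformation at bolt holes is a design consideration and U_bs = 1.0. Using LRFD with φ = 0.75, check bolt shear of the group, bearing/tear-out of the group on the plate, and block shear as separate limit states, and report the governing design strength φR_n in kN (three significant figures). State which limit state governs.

Bolt shear: A_b = π·30²/4 = 706.9 mm²; R_n = 469 × 706.9 × 4 × 1 / 1000 = 1326 kN → 0.75 × 1326 = 995 kN.
Bearing: edge l_c = 23.5, r_n = 76.14 kN; interior l_c = 72, r_n = 194.4 kN; R_n = 76.14 + 3·194.4 = 659.3 kN → 495 kN.
Block shear: A_gv = 2130, A_nv = 1395, A_nt = 255 mm²; R_n = min(0.6F_uA_nv, 0.6F_yA_gv) + U_bs·F_u·A_nt = 491.4 kN → 369 kN.
Block shear governs: 369 kN.

369 kN (block shear governs)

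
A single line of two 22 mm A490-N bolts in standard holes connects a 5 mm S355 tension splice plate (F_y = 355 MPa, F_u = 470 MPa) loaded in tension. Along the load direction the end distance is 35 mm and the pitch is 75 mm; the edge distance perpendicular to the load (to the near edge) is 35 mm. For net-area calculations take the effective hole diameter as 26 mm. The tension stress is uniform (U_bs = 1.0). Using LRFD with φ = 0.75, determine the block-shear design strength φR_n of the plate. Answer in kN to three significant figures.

Shear plane L_v = 35 + 1·75 = 110 mm; A_gv = 110 × 5 = 550 mm².
A_nv = (110 − 1.5·26) × 5 = 355 mm².
A_nt = (35 − 0.5·26) × 5 = 110 mm².
0.6 F_u A_nv = 100.1 kN; 0.6 F_y A_gv = 117.2 kN → shear rupture governs the shear term.
R_n = 100.1 + 1.0 × 470 × 110 / 1000 = 151.8 kN.
Design strength φR_n = 0.75 × 151.8 = 114 kN.

114 kN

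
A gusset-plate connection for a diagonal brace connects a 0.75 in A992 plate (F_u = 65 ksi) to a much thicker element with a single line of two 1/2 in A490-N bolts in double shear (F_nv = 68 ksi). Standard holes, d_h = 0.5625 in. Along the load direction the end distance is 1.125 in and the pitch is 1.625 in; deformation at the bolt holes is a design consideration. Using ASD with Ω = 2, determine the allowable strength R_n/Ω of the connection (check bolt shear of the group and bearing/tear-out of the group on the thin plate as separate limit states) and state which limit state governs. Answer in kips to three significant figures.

26.7 kips (bolt shear governs)

Bolt shear: A_b = π·0.5²/4 = 0.1963 in²; R_n = 68 × 0.1963 × 2 × 2 = 53.41 kips → 53.41 / 2 = 26.7 kips.
Bearing (1.2 l_c t F_u ≤ 2.4 d t F_u): upper limit = 2.4·0.5·0.75·65 = 58.5 kips.
  Edge l_c = 1.125 − 0.5625/2 = 0.8438 → r_n = 49.36 kips; interior l_c = 1.625 − 0.5625 = 1.062 → r_n = 58.5 kips.
  R_n,bearing = 1·49.36 + 1·58.5 = 107.9 kips → 107.9 / 2 = 53.9 kips.
Bolt shear governs: 26.7 kips.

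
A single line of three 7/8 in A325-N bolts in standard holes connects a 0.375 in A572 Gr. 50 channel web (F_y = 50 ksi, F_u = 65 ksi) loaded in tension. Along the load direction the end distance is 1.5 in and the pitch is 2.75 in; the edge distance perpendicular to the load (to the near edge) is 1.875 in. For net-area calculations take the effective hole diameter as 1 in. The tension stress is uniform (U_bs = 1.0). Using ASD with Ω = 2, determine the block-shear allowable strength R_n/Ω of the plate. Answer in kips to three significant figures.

49.7 kips

Shear plane L_v = 1.5 + 2·2.75 = 7 in; A_gv = 7 × 0.375 = 2.625 in².
A_nv = (7 − 2.5·1) × 0.375 = 1.688 in².
A_nt = (1.875 − 0.5·1) × 0.375 = 0.5156 in².
0.6 F_u A_nv = 65.81 kips; 0.6 F_y A_gv = 78.75 kips → shear rupture governs the shear term.
R_n = 65.81 + 1.0 × 65 × 0.5156 = 99.33 kips.
Allowable strength R_n/Ω = 99.33 / 2 = 49.7 kips.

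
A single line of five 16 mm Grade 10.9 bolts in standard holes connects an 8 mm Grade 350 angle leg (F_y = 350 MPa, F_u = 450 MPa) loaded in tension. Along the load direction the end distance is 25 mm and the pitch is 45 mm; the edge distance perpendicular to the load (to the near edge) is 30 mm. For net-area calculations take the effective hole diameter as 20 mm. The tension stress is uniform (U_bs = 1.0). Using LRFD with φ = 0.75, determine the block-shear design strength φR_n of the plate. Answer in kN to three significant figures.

240 kN

Shear plane L_v = 25 + 4·45 = 205 mm; A_gv = 205 × 8 = 1640 mm².
A_nv = (205 − 4.5·20) × 8 = 920 mm².
A_nt = (30 − 0.5·20) × 8 = 160 mm².
0.6 F_u A_nv = 248.4 kN; 0.6 F_y A_gv = 344.4 kN → shear rupture governs the shear term.
R_n = 248.4 + 1.0 × 450 × 160 / 1000 = 320.4 kN.
Design strength φR_n = 0.75 × 320.4 = 240 kN.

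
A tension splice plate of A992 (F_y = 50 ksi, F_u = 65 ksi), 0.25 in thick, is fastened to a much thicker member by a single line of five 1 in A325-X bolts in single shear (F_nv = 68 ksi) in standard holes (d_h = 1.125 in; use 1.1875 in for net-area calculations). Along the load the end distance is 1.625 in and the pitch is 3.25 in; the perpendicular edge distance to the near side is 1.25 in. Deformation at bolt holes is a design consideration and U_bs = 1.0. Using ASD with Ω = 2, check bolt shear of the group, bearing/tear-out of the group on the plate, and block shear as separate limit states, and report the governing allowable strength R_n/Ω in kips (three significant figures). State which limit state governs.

Bolt shear: A_b = π·1²/4 = 0.7854 in²; R_n = 68 × 0.7854 × 5 × 1 = 267 kips → 267 / 2 = 134 kips.
Bearing: edge l_c = 1.062, r_n = 20.72 kips; interior l_c = 2.125, r_n = 39 kips; R_n = 20.72 + 4·39 = 176.7 kips → 88.4 kips.
Block shear: A_gv = 3.656, A_nv = 2.32, A_nt = 0.1641 in²; R_n = min(0.6F_uA_nv, 0.6F_yA_gv) + U_bs·F_u·A_nt = 101.2 kips → 50.6 kips.
Block shear governs: 50.6 kips.

50.6 kips (block shear governs)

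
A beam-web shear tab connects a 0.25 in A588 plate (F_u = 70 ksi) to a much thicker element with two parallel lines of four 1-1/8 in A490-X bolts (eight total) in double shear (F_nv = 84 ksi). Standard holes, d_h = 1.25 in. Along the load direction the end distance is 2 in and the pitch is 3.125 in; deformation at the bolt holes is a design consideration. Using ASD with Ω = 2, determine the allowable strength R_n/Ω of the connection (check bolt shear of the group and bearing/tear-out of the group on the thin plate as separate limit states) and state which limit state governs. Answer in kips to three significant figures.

Bolt shear: A_b = π·1.125²/4 = 0.994 in²; R_n = 84 × 0.994 × 8 × 2 = 1336 kips → 1336 / 2 = 668 kips.
Bearing (1.2 l_c t F_u ≤ 2.4 d t F_u): upper limit = 2.4·1.125·0.25·70 = 47.25 kips.
  Edge l_c = 2 − 1.25/2 = 1.375 → r_n = 28.88 kips; interior l_c = 3.125 − 1.25 = 1.875 → r_n = 39.38 kips.
  R_n,bearing = 2·28.88 + 6·39.38 = 294 kips → 294 / 2 = 147 kips.
Bearing governs: 147 kips.

147 kips (bearing governs)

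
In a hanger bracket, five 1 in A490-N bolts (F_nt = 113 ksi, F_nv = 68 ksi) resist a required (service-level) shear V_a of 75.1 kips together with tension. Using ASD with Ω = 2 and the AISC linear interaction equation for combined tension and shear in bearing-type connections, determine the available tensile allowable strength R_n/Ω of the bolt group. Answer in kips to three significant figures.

164 kips

A_b = π·1²/4 = 0.7854 in²; f_rv = 75.1 / (5 × 0.7854) = 19.12 ksi.
F'_nt = 1.3 F_nt − (Ω F_nt / F_nv) f_rv = 1.3·113 − (2·113/68)·19.12 = 83.34 ksi, capped at F_nt → F'_nt = 83.34 ksi.
R_n = F'_nt · A_b · n = 83.34 × 0.7854 × 5 = 327.3 kips.
Allowable strength R_n/Ω = 327.3 / 2 = 164 kips.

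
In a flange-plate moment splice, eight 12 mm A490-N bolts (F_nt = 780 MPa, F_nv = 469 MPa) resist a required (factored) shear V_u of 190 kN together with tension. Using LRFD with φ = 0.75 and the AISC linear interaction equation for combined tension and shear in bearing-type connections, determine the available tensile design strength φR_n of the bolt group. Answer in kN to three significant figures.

A_b = π·12²/4 = 113.1 mm²; f_rv = 190 × 1000 / (8 × 113.1) = 210 MPa.
F'_nt = 1.3 F_nt − (F_nt / φF_nv) f_rv = 1.3·780 − (780/(0.75·469))·210 = 548.3 MPa, capped at F_nt → F'_nt = 548.3 MPa.
R_n = F'_nt · A_b · n = 548.3 × 113.1 × 8 / 1000 = 496.1 kN.
Design strength φR_n = 0.75 × 496.1 = 372 kN.

372 kN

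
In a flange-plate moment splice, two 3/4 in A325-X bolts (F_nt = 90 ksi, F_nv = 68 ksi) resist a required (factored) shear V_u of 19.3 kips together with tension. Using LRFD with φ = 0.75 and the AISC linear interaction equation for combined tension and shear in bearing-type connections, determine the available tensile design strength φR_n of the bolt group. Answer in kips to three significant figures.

52 kips

A_b = π·0.75²/4 = 0.4418 in²; f_rv = 19.3 / (2 × 0.4418) = 21.84 ksi.
F'_nt = 1.3 F_nt − (F_nt / φF_nv) f_rv = 1.3·90 − (90/(0.75·68))·21.84 = 78.45 ksi, capped at F_nt → F'_nt = 78.45 ksi.
R_n = F'_nt · A_b · n = 78.45 × 0.4418 × 2 = 69.32 kips.
Design strength φR_n = 0.75 × 69.32 = 52 kips.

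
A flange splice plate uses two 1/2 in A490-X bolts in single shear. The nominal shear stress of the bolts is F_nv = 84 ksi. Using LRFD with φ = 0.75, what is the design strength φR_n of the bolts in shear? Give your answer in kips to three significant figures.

A_b = π × 0.5² / 4 = 0.1963 in².
R_n = F_nv · A_b · n · n_s = 84 × 0.1963 × 2 × 1 = 32.99 kips.
Design strength φR_n = 0.75 × 32.99 = 24.7 kips.

24.7 kips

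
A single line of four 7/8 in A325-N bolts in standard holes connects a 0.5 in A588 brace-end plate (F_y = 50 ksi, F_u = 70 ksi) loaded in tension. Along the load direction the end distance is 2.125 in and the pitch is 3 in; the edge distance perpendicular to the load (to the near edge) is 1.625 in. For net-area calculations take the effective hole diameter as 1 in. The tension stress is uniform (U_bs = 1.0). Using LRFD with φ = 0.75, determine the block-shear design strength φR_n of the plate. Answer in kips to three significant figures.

Shear plane L_v = 2.125 + 3·3 = 11.12 in; A_gv = 11.12 × 0.5 = 5.562 in².
A_nv = (11.12 − 3.5·1) × 0.5 = 3.812 in².
A_nt = (1.625 − 0.5·1) × 0.5 = 0.5625 in².
0.6 F_u A_nv = 160.1 kips; 0.6 F_y A_gv = 166.9 kips → shear rupture governs the shear term.
R_n = 160.1 + 1.0 × 70 × 0.5625 = 199.5 kips.
Design strength φR_n = 0.75 × 199.5 = 150 kips.

150 kips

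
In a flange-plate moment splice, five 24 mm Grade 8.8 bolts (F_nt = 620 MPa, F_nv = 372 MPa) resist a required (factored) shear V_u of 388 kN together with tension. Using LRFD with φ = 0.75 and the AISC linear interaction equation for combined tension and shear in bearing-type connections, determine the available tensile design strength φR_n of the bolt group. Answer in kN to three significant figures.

A_b = π·24²/4 = 452.4 mm²; f_rv = 388 × 1000 / (5 × 452.4) = 171.5 MPa.
F'_nt = 1.3 F_nt − (F_nt / φF_nv) f_rv = 1.3·620 − (620/(0.75·372))·171.5 = 424.8 MPa, capped at F_nt → F'_nt = 424.8 MPa.
R_n = F'_nt · A_b · n = 424.8 × 452.4 × 5 / 1000 = 960.9 kN.
Design strength φR_n = 0.75 × 960.9 = 721 kN.

721 kN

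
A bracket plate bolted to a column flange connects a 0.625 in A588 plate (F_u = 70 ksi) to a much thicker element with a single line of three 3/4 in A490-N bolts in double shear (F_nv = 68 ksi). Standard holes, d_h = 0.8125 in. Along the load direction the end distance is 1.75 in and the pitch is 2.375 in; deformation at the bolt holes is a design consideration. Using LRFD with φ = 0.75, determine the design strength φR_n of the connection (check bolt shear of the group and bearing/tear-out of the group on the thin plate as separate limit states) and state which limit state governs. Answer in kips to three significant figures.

135 kips (bolt shear governs)

Bolt shear: A_b = π·0.75²/4 = 0.4418 in²; R_n = 68 × 0.4418 × 3 × 2 = 180.2 kips → 0.75 × 180.2 = 135 kips.
Bearing (1.2 l_c t F_u ≤ 2.4 d t F_u): upper limit = 2.4·0.75·0.625·70 = 78.75 kips.
  Edge l_c = 1.75 − 0.8125/2 = 1.344 → r_n = 70.55 kips; interior l_c = 2.375 − 0.8125 = 1.562 → r_n = 78.75 kips.
  R_n,bearing = 1·70.55 + 2·78.75 = 228 kips → 0.75 × 228 = 171 kips.
Bolt shear governs: 135 kips.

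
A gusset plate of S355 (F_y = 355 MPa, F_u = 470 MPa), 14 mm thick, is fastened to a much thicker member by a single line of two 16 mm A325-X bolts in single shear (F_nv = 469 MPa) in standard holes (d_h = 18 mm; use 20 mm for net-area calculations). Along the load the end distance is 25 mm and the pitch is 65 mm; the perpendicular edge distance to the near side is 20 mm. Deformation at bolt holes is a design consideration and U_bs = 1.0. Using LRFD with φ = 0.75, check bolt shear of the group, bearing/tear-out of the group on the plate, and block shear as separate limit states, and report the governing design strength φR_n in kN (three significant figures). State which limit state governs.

Bolt shear: A_b = π·16²/4 = 201.1 mm²; R_n = 469 × 201.1 × 2 × 1 / 1000 = 188.6 kN → 0.75 × 188.6 = 141 kN.
Bearing: edge l_c = 16, r_n = 126.3 kN; interior l_c = 47, r_n = 252.7 kN; R_n = 126.3 + 1·252.7 = 379 kN → 284 kN.
Block shear: A_gv = 1260, A_nv = 840, A_nt = 140 mm²; R_n = min(0.6F_uA_nv, 0.6F_yA_gv) + U_bs·F_u·A_nt = 302.7 kN → 227 kN.
Bolt shear governs: 141 kN.

141 kN (bolt shear governs)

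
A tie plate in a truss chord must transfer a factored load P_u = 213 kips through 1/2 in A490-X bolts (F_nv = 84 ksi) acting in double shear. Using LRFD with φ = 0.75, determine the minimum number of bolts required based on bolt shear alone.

9 bolts

A_b = π·0.5²/4 = 0.1963 in².
Per-bolt design strength φR_n = 0.75 × 84 × 0.1963 × 2 = 24.74 kips.
n ≥ 213 / 24.74 = 8.61 → use 9 bolts.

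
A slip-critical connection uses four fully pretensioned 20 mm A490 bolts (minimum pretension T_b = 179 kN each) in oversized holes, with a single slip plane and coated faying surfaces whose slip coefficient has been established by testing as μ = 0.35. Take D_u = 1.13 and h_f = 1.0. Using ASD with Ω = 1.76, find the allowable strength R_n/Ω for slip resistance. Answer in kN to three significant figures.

R_n = μ · D_u · h_f · T_b · n_s · n_b = 0.35 × 1.13 × 1.0 × 179 × 1 × 4 = 283.2 kN.
Allowable strength R_n/Ω = 283.2 / 1.76 = 161 kN.

161 kN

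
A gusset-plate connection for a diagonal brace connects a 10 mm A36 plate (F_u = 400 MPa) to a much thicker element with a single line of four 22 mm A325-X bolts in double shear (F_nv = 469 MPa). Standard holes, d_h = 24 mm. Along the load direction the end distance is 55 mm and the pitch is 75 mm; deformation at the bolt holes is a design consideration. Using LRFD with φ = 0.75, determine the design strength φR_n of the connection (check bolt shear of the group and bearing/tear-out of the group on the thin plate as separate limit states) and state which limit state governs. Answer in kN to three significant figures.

Bolt shear: A_b = π·22²/4 = 380.1 mm²; R_n = 469 × 380.1 × 4 × 2 / 1000 = 1426 kN → 0.75 × 1426 = 1070 kN.
Bearing (1.2 l_c t F_u ≤ 2.4 d t F_u): upper limit = 2.4·22·10·400 / 1000 = 211.2 kN.
  Edge l_c = 55 − 24/2 = 43 → r_n = 206.4 kN; interior l_c = 75 − 24 = 51 → r_n = 211.2 kN.
  R_n,bearing = 1·206.4 + 3·211.2 = 840 kN → 0.75 × 840 = 630 kN.
Bearing governs: 630 kN.

630 kN (bearing governs)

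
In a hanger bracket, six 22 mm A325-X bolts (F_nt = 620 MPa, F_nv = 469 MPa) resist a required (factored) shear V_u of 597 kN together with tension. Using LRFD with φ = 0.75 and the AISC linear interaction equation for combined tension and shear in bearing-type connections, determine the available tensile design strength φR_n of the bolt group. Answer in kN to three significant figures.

590 kN

A_b = π·22²/4 = 380.1 mm²; f_rv = 597 × 1000 / (6 × 380.1) = 261.8 MPa.
F'_nt = 1.3 F_nt − (F_nt / φF_nv) f_rv = 1.3·620 − (620/(0.75·469))·261.8 = 344.6 MPa, capped at F_nt → F'_nt = 344.6 MPa.
R_n = F'_nt · A_b · n = 344.6 × 380.1 × 6 / 1000 = 786 kN.
Design strength φR_n = 0.75 × 786 = 590 kN.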